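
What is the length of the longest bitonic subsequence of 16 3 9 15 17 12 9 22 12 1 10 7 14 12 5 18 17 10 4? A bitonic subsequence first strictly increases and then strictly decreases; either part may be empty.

10

Let inc[i] be the LIS ending at i and dec[i] the longest strictly decreasing subsequence starting at i. inc = [1, 1, 2, 3, 4, 3, 2, 5, 3, 1, 3, 2, 4, 4, 2, 5, 5, 3, 2], dec = [7, 2, 4, 6, 6, 5, 4, 6, 5, 1, 4, 3, 4, 3, 2, 4, 3, 2, 1].
max_i inc[i]+dec[i]−1 = 10, with one witness 3, 9, 15, 17, 22, 12, 10, 7, 5, 4.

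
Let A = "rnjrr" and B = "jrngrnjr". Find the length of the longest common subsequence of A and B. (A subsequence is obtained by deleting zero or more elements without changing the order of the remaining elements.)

Backtracking the LCS table gives one alignment: r (A1,B5) → n (A2,B6) → j (A3,B7) → r (A5,B8).
So the longest common subsequence has length 4.

4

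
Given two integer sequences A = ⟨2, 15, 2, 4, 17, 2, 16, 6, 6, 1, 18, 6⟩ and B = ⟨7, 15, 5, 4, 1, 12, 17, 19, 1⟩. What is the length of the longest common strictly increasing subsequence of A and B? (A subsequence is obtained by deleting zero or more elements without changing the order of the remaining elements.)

For each value that appears in both, track the longest common increasing run ending there.
The best achievable length is 2; one witness is 15, 17 (A-positions 2,5, B-positions 2,7).

2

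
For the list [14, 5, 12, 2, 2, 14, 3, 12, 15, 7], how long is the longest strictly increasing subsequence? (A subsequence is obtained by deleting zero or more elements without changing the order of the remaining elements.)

4

One longest increasing subsequence is 5, 12, 14, 15 (positions 2,3,6,9), of length 4; no longer one exists.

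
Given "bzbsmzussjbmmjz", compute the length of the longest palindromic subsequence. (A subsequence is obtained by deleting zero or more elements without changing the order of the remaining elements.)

7

Using dp[i][j] = 2 + dp[i+1][j−1] if the ends match, else max(dp[i+1][j], dp[i][j−1]):
dp[1][15] = 7. A witness is zbsssbz at positions 2,3,4,8,9,11,15.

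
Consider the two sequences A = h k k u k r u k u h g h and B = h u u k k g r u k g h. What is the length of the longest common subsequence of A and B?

Backtracking the LCS table gives one alignment: h (A1,B1) → k (A2,B4) → k (A3,B5) → r (A6,B7) → u (A7,B8) → k (A8,B9) → g (A11,B10) → h (A12,B11).
So the longest common subsequence has length 8.

8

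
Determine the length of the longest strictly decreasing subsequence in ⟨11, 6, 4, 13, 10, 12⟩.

3

Let dp[i] be the longest decreasing subsequence ending at position i. Then dp = [1, 2, 3, 1, 2, 2].
The maximum is 3; one witness is 11, 6, 4 at positions 1,2,3.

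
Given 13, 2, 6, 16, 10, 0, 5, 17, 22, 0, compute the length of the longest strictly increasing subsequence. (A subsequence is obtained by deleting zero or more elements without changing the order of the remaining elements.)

5

Scanning left to right, the best length ending at each element is: 13→1, 2→1, 6→2, 16→3, 10→3, 0→1, 5→2, 17→4, 22→5, 0→1.
So the longest increasing subsequence has length 5, e.g. 2, 6, 16, 17, 22.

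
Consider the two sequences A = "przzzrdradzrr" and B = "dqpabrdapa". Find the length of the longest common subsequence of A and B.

4

Backtracking the LCS table gives one alignment: p (A1,B3) → r (A6,B6) → d (A7,B7) → a (A9,B10).
So the longest common subsequence has length 4.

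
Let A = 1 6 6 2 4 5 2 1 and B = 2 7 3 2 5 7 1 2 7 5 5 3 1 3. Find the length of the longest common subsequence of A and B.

4

A longest common subsequence is 1, 2, 5, 1 (length 4); the LCS DP confirms no longer common subsequence exists.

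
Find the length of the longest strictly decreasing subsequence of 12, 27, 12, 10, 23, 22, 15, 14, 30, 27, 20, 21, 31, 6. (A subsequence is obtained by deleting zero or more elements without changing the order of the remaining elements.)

6

Scanning left to right, the best length ending at each element is: 12→1, 27→1, 12→2, 10→3, 23→2, 22→3, 15→4, 14→5, 30→1, 27→2, 20→4, 21→4, 31→1, 6→6.
So the longest decreasing subsequence has length 6, e.g. 27, 23, 22, 15, 14, 6.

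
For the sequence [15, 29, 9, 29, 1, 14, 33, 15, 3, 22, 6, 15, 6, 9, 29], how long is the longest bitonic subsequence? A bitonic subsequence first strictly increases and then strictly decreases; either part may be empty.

One longest bitonic subsequence is 15, 29, 33, 22, 15, 9 (positions 1,2,7,10,12,14): it rises to 33 then falls. Length 6 is optimal.

6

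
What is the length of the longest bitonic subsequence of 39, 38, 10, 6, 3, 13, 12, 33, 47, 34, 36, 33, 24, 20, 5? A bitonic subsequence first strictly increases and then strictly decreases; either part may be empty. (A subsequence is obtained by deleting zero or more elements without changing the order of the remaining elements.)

One longest bitonic subsequence is 10, 13, 33, 47, 36, 33, 24, 20, 5 (positions 3,6,8,9,11,12,13,14,15): it rises to 47 then falls. Length 9 is optimal.

9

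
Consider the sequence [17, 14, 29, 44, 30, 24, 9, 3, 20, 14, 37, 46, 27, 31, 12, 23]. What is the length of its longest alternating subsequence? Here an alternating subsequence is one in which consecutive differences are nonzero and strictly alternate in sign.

11

A longest alternating subsequence is 17, 14, 29, 9, 20, 14, 37, 27, 31, 12, 23 (positions 1,2,3,7,9,10,11,13,14,15,16); its 10 consecutive differences strictly alternate in sign, and length 11 is optimal.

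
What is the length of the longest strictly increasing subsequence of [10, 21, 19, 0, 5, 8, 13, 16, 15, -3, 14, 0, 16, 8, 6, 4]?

6

Let dp[i] be the longest increasing subsequence ending at position i. Then dp = [1, 2, 2, 1, 2, 3, 4, 5, 5, 1, 5, 2, 6, 3, 3, 3].
The maximum is 6; one witness is 0, 5, 8, 13, 15, 16 at positions 4,5,6,7,9,13.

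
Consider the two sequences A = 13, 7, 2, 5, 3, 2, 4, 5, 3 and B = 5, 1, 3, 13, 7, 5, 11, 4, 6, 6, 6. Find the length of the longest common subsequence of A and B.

4

A longest common subsequence is 13, 7, 5, 4 (length 4); the LCS DP confirms no longer common subsequence exists.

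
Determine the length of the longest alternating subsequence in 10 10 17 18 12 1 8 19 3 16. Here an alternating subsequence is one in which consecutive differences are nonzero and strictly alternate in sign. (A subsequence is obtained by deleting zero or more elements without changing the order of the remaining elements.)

6

Track the best alternating length ending on an up-step vs a down-step at each position: up/down = 1/1, 1/1, 2/1, 2/1, 2/3, 1/3, 4/3, 4/1, 4/5, 6/5.
The maximum over both is 6; one such subsequence is 10, 17, 1, 8, 3, 16.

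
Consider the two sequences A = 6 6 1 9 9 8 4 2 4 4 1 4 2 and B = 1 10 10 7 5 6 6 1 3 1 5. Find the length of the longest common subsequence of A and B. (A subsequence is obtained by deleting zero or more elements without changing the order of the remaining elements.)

4

A longest common subsequence is 6, 6, 1, 1 (length 4); the LCS DP confirms no longer common subsequence exists.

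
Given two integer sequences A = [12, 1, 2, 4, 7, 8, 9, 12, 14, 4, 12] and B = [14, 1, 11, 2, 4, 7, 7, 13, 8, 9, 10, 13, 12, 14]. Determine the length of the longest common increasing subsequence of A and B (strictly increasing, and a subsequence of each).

8

A longest common strictly increasing subsequence is 1, 2, 4, 7, 8, 9, 12, 14 (length 8); it appears in order in both A and B, and no longer such subsequence exists.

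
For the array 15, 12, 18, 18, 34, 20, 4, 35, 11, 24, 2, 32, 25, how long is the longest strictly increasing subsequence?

Scanning left to right, the best length ending at each element is: 15→1, 12→1, 18→2, 18→2, 34→3, 20→3, 4→1, 35→4, 11→2, 24→4, 2→1, 32→5, 25→5.
So the longest increasing subsequence has length 5, e.g. 15, 18, 20, 24, 32.

5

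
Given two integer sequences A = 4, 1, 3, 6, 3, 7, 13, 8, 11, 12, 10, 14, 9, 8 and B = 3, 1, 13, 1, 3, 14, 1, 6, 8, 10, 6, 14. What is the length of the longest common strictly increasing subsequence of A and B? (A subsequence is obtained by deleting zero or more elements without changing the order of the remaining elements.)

For each value that appears in both, track the longest common increasing run ending there.
The best achievable length is 6; one witness is 1, 3, 6, 8, 10, 14 (A-positions 2,3,4,8,11,12, B-positions 2,5,8,9,10,12).

6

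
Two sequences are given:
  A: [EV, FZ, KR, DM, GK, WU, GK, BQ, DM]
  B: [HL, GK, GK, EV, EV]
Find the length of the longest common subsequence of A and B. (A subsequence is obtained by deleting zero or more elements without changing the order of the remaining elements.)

A longest common subsequence is GK, GK (length 2); the LCS DP confirms no longer common subsequence exists.

2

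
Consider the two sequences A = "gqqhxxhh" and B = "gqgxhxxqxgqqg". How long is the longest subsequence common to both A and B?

5

A longest common subsequence is gqhxx (length 5); the LCS DP confirms no longer common subsequence exists.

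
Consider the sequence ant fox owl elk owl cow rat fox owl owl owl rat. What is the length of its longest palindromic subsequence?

One longest palindromic subsequence is rat owl owl owl rat (positions 7,9,10,11,12); it reads the same forward and backward, and the interval DP gives dp[1][12] = 5.

5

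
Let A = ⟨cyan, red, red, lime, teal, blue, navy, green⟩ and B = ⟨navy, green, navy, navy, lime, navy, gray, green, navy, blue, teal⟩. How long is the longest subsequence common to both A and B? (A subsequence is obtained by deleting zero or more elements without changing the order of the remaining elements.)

3

Backtracking the LCS table gives one alignment: lime (A4,B5) → navy (A7,B6) → green (A8,B8).
So the longest common subsequence has length 3.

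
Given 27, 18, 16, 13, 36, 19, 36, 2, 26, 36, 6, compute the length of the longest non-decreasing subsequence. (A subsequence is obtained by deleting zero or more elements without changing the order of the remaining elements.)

4

Scanning left to right, the best length ending at each element is: 27→1, 18→1, 16→1, 13→1, 36→2, 19→2, 36→3, 2→1, 26→3, 36→4, 6→2.
So the longest non-decreasing subsequence has length 4, e.g. 27, 36, 36, 36.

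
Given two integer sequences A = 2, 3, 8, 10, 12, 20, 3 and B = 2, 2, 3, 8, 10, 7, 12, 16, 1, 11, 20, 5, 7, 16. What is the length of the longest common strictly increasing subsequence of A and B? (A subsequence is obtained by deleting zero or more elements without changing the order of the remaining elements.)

6

A longest common strictly increasing subsequence is 2, 3, 8, 10, 12, 20 (length 6); it appears in order in both A and B, and no longer such subsequence exists.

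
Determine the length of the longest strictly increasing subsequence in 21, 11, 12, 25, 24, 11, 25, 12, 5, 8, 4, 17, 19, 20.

5

Scanning left to right, the best length ending at each element is: 21→1, 11→1, 12→2, 25→3, 24→3, 11→1, 25→4, 12→2, 5→1, 8→2, 4→1, 17→3, 19→4, 20→5.
So the longest increasing subsequence has length 5, e.g. 11, 12, 17, 19, 20.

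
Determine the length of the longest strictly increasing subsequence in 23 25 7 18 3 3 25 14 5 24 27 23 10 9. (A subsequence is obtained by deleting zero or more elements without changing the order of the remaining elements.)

4

Scanning left to right, the best length ending at each element is: 23→1, 25→2, 7→1, 18→2, 3→1, 3→1, 25→3, 14→2, 5→2, 24→3, 27→4, 23→3, 10→3, 9→3.
So the longest increasing subsequence has length 4, e.g. 7, 18, 25, 27.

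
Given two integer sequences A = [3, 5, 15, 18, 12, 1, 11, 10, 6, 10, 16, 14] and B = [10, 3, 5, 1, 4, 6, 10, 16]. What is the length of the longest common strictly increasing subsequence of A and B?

5

For each value that appears in both, track the longest common increasing run ending there.
The best achievable length is 5; one witness is 3, 5, 6, 10, 16 (A-positions 1,2,9,10,11, B-positions 2,3,6,7,8).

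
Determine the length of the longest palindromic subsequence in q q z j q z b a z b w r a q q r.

Using dp[i][j] = 2 + dp[i+1][j−1] if the ends match, else max(dp[i+1][j], dp[i][j−1]):
dp[1][16] = 7. A witness is qqaraqq at positions 2,5,8,12,13,14,15.

7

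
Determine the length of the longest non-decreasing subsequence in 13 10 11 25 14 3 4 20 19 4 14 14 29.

6

One longest non-decreasing subsequence is 10, 11, 14, 14, 14, 29 (positions 2,3,5,11,12,13), of length 6; no longer one exists.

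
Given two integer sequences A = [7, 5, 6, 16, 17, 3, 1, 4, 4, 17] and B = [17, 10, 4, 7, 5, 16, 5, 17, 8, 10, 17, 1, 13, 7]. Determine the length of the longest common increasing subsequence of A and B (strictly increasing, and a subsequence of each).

A longest common strictly increasing subsequence is 7, 16, 17 (length 3); it appears in order in both A and B, and no longer such subsequence exists.

3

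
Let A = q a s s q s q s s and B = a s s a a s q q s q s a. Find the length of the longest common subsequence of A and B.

7

Backtracking the LCS table gives one alignment: a (A2,B1) → s (A3,B3) → s (A4,B6) → q (A5,B8) → s (A6,B9) → q (A7,B10) → s (A8,B11).
So the longest common subsequence has length 7.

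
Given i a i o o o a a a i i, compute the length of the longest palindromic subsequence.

7

One longest palindromic subsequence is iiaaaii (positions 1,3,7,8,9,10,11); it reads the same forward and backward, and the interval DP gives dp[1][11] = 7.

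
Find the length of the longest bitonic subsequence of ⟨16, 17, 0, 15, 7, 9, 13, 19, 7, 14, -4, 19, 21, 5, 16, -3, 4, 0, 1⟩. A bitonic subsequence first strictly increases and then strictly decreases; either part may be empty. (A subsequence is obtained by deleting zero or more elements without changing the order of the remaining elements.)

One longest bitonic subsequence is 0, 7, 9, 13, 14, 19, 21, 16, 4, 1 (positions 3,5,6,7,10,12,13,15,17,19): it rises to 21 then falls. Length 10 is optimal.

10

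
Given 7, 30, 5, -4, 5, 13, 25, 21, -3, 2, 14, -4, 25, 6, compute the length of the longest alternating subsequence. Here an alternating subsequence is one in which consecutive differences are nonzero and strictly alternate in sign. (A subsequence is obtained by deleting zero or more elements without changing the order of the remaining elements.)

A longest alternating subsequence is 7, 30, -4, 5, -3, 2, -4, 25, 6 (positions 1,2,4,5,9,10,12,13,14); its 8 consecutive differences strictly alternate in sign, and length 9 is optimal.

9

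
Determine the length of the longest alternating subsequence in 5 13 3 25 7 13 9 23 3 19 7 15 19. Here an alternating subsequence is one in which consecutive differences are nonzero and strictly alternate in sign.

12

Track the best alternating length ending on an up-step vs a down-step at each position: up/down = 1/1, 2/1, 1/3, 4/1, 4/5, 6/5, 6/7, 8/5, 1/9, 10/9, 10/11, 12/11, 12/9.
The maximum over both is 12; one such subsequence is 5, 13, 3, 25, 7, 13, 9, 23, 3, 19, 7, 15.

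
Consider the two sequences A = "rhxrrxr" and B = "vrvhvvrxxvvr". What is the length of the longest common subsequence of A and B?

A longest common subsequence is rhxxr (length 5); the LCS DP confirms no longer common subsequence exists.

5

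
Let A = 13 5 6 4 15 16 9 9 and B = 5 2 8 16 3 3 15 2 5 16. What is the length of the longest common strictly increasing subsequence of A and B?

A longest common strictly increasing subsequence is 5, 15, 16 (length 3); it appears in order in both A and B, and no longer such subsequence exists.

3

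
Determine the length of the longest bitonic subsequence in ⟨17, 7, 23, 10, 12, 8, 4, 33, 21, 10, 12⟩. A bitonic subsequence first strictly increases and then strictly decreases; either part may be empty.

6

Let inc[i] be the LIS ending at i and dec[i] the longest strictly decreasing subsequence starting at i. inc = [1, 1, 2, 2, 3, 2, 1, 4, 4, 3, 4], dec = [4, 2, 4, 3, 3, 2, 1, 3, 2, 1, 1].
max_i inc[i]+dec[i]−1 = 6, with one witness 7, 10, 12, 33, 21, 12.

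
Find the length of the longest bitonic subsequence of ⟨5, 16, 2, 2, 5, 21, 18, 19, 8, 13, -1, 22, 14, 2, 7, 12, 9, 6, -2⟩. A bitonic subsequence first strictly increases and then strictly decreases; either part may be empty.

Let inc[i] be the LIS ending at i and dec[i] the longest strictly decreasing subsequence starting at i. inc = [1, 2, 1, 1, 2, 3, 3, 4, 3, 4, 1, 5, 5, 2, 3, 4, 4, 3, 1], dec = [4, 6, 3, 3, 3, 7, 6, 6, 4, 5, 2, 6, 5, 2, 3, 4, 3, 2, 1].
max_i inc[i]+dec[i]−1 = 10, with one witness 5, 16, 18, 19, 22, 14, 12, 9, 6, -2.

10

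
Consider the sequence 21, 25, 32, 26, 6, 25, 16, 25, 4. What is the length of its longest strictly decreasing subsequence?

5

Let dp[i] be the longest decreasing subsequence ending at position i. Then dp = [1, 1, 1, 2, 3, 3, 4, 3, 5].
The maximum is 5; one witness is 32, 26, 25, 16, 4 at positions 3,4,6,7,9.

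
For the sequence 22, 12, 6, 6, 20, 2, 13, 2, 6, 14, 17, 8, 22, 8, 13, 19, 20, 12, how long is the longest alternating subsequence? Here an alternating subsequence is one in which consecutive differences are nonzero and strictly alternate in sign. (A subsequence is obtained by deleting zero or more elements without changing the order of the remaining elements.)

12

Track the best alternating length ending on an up-step vs a down-step at each position: up/down = 1/1, 1/2, 1/2, 1/2, 3/2, 1/4, 5/4, 1/6, 7/6, 7/4, 7/4, 7/8, 9/1, 7/10, 11/10, 11/10, 11/10, 11/12.
The maximum over both is 12; one such subsequence is 22, 12, 20, 2, 13, 2, 14, 8, 22, 8, 13, 12.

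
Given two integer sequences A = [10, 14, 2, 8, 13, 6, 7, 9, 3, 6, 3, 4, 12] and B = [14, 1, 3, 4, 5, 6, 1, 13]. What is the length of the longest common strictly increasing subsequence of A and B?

For each value that appears in both, track the longest common increasing run ending there.
The best achievable length is 2; one witness is 3, 4 (A-positions 9,12, B-positions 3,4).

2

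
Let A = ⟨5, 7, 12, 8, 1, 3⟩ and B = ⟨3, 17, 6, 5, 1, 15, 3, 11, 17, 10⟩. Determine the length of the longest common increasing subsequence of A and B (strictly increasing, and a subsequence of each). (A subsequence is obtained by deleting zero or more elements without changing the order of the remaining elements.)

2

A longest common strictly increasing subsequence is 1, 3 (length 2); it appears in order in both A and B, and no longer such subsequence exists.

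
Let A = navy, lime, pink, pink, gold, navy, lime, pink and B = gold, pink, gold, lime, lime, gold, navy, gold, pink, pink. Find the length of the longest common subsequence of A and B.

Backtracking the LCS table gives one alignment: lime (A2,B5) → gold (A5,B6) → navy (A6,B7) → pink (A8,B10).
So the longest common subsequence has length 4.

4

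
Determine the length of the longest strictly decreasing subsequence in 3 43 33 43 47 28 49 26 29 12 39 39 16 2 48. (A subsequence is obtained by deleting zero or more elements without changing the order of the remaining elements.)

6

Let dp[i] be the longest decreasing subsequence ending at position i. Then dp = [1, 1, 2, 1, 1, 3, 1, 4, 3, 5, 2, 2, 5, 6, 2].
The maximum is 6; one witness is 43, 33, 28, 26, 12, 2 at positions 2,3,6,8,10,14.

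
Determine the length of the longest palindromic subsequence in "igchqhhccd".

5

Using dp[i][j] = 2 + dp[i+1][j−1] if the ends match, else max(dp[i+1][j], dp[i][j−1]):
dp[1][10] = 5. A witness is chhhc at positions 3,4,6,7,9.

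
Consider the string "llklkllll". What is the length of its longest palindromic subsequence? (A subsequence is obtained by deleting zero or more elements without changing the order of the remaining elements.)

One longest palindromic subsequence is lllllll (positions 1,2,4,6,7,8,9); it reads the same forward and backward, and the interval DP gives dp[1][9] = 7.

7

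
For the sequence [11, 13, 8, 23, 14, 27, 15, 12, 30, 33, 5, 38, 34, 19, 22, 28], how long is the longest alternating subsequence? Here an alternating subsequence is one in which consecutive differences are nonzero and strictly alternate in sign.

12

Track the best alternating length ending on an up-step vs a down-step at each position: up/down = 1/1, 2/1, 1/3, 4/1, 4/5, 6/1, 6/7, 4/7, 8/1, 8/1, 1/9, 10/1, 10/11, 10/11, 12/11, 12/11.
The maximum over both is 12; one such subsequence is 11, 13, 8, 23, 14, 27, 15, 30, 5, 38, 19, 22.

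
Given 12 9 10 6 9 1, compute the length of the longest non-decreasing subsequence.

Let dp[i] be the longest non-decreasing subsequence ending at position i. Then dp = [1, 1, 2, 1, 2, 1].
The maximum is 2; one witness is 9, 10 at positions 2,3.

2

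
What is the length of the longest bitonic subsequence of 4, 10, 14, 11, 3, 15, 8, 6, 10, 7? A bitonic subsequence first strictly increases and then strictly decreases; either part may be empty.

6

Let inc[i] be the LIS ending at i and dec[i] the longest strictly decreasing subsequence starting at i. inc = [1, 2, 3, 3, 1, 4, 2, 2, 3, 3], dec = [2, 3, 4, 3, 1, 3, 2, 1, 2, 1].
max_i inc[i]+dec[i]−1 = 6, with one witness 4, 10, 14, 11, 10, 7.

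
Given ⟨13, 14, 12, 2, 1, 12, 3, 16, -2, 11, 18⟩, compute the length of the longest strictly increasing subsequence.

One longest increasing subsequence is 13, 14, 16, 18 (positions 1,2,8,11), of length 4; no longer one exists.

4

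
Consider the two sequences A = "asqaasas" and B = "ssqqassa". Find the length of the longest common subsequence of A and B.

5

Backtracking the LCS table gives one alignment: s (A2,B2) → q (A3,B4) → a (A4,B5) → s (A6,B7) → a (A7,B8).
So the longest common subsequence has length 5.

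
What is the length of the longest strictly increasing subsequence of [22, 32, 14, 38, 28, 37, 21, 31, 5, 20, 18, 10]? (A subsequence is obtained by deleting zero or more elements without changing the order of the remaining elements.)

Scanning left to right, the best length ending at each element is: 22→1, 32→2, 14→1, 38→3, 28→2, 37→3, 21→2, 31→3, 5→1, 20→2, 18→2, 10→2.
So the longest increasing subsequence has length 3, e.g. 22, 32, 38.

3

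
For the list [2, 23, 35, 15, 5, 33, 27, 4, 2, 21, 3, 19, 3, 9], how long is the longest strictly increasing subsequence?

Let dp[i] be the longest increasing subsequence ending at position i. Then dp = [1, 2, 3, 2, 2, 3, 3, 2, 1, 3, 2, 3, 2, 3].
The maximum is 3; one witness is 2, 23, 35 at positions 1,2,3.

3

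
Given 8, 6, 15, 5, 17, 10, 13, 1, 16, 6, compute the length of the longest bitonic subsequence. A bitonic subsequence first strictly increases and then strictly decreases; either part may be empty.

Let inc[i] be the LIS ending at i and dec[i] the longest strictly decreasing subsequence starting at i. inc = [1, 1, 2, 1, 3, 2, 3, 1, 4, 2], dec = [4, 3, 3, 2, 3, 2, 2, 1, 2, 1].
max_i inc[i]+dec[i]−1 = 5, with one witness 8, 15, 17, 16, 6.

5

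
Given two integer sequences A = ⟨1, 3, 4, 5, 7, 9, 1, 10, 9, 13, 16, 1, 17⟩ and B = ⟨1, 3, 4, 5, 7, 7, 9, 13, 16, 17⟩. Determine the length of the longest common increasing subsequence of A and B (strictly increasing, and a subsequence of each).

For each value that appears in both, track the longest common increasing run ending there.
The best achievable length is 9; one witness is 1, 3, 4, 5, 7, 9, 13, 16, 17 (A-positions 1,2,3,4,5,6,10,11,13, B-positions 1,2,3,4,5,7,8,9,10).

9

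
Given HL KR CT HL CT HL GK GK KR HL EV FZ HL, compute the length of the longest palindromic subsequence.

7

One longest palindromic subsequence is HL KR HL CT HL KR HL (positions 1,2,4,5,6,9,13); it reads the same forward and backward, and the interval DP gives dp[1][13] = 7.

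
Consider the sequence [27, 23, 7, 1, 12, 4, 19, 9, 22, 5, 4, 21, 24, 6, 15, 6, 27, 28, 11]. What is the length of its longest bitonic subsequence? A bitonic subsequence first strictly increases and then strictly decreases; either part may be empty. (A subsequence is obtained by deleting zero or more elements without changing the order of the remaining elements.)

8

One longest bitonic subsequence is 7, 12, 19, 22, 24, 27, 28, 11 (positions 3,5,7,9,13,17,18,19): it rises to 28 then falls. Length 8 is optimal.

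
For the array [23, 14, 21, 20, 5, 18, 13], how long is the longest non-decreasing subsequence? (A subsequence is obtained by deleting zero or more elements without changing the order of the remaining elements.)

2

Let dp[i] be the longest non-decreasing subsequence ending at position i. Then dp = [1, 1, 2, 2, 1, 2, 2].
The maximum is 2; one witness is 14, 21 at positions 2,3.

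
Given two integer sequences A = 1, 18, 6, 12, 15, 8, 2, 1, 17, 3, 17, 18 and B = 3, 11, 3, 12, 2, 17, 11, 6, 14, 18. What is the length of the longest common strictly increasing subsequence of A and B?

3

A longest common strictly increasing subsequence is 12, 17, 18 (length 3); it appears in order in both A and B, and no longer such subsequence exists.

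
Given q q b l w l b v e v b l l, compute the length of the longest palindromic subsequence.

Using dp[i][j] = 2 + dp[i+1][j−1] if the ends match, else max(dp[i+1][j], dp[i][j−1]):
dp[1][13] = 9. A witness is llbvevbll at positions 4,6,7,8,9,10,11,12,13.

9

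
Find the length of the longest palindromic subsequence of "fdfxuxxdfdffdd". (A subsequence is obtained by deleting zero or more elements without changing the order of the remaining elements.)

Using dp[i][j] = 2 + dp[i+1][j−1] if the ends match, else max(dp[i+1][j], dp[i][j−1]):
dp[1][14] = 9. A witness is fdfxxxfdf at positions 1,2,3,4,6,7,9,10,12.

9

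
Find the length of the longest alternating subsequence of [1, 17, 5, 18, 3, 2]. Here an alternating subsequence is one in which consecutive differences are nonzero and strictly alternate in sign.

Track the best alternating length ending on an up-step vs a down-step at each position: up/down = 1/1, 2/1, 2/3, 4/1, 2/5, 2/5.
The maximum over both is 5; one such subsequence is 1, 17, 5, 18, 3.

5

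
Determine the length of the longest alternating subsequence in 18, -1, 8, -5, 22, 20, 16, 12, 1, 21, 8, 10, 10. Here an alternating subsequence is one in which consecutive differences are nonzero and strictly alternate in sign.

Track the best alternating length ending on an up-step vs a down-step at each position: up/down = 1/1, 1/2, 3/2, 1/4, 5/1, 5/6, 5/6, 5/6, 5/6, 7/6, 7/8, 9/8, 9/8.
The maximum over both is 9; one such subsequence is 18, -1, 8, -5, 22, 20, 21, 8, 10.

9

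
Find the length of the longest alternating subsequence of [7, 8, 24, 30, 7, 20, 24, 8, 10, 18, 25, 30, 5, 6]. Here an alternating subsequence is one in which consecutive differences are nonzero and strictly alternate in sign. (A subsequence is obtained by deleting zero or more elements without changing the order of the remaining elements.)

A longest alternating subsequence is 7, 8, 7, 20, 8, 10, 5, 6 (positions 1,2,5,6,8,9,13,14); its 7 consecutive differences strictly alternate in sign, and length 8 is optimal.

8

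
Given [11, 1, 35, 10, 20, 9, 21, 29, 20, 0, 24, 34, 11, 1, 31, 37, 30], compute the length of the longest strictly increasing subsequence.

7

One longest increasing subsequence is 1, 10, 20, 21, 29, 34, 37 (positions 2,4,5,7,8,12,16), of length 7; no longer one exists.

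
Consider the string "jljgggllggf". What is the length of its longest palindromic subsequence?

6

One longest palindromic subsequence is ggllgg (positions 5,6,7,8,9,10); it reads the same forward and backward, and the interval DP gives dp[1][11] = 6.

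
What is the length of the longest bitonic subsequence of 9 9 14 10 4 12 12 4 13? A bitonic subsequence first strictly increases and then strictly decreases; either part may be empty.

One longest bitonic subsequence is 9, 14, 12, 4 (positions 1,3,7,8): it rises to 14 then falls. Length 4 is optimal.

4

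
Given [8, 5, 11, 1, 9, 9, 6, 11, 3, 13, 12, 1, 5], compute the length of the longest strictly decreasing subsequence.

5

One longest decreasing subsequence is 11, 9, 6, 3, 1 (positions 3,5,7,9,12), of length 5; no longer one exists.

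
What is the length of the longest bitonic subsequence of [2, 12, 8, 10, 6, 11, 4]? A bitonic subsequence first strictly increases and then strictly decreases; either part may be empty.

5

Let inc[i] be the LIS ending at i and dec[i] the longest strictly decreasing subsequence starting at i. inc = [1, 2, 2, 3, 2, 4, 2], dec = [1, 4, 3, 3, 2, 2, 1].
max_i inc[i]+dec[i]−1 = 5, with one witness 2, 12, 10, 6, 4.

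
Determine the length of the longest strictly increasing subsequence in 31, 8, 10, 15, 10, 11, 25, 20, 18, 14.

4

One longest increasing subsequence is 8, 10, 15, 25 (positions 2,3,4,7), of length 4; no longer one exists.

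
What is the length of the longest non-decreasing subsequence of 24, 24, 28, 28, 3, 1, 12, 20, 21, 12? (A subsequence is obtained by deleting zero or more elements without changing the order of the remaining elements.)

4

One longest non-decreasing subsequence is 24, 24, 28, 28 (positions 1,2,3,4), of length 4; no longer one exists.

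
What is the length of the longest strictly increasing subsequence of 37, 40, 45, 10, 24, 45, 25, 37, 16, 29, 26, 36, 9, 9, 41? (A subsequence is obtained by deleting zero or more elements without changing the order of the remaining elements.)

One longest increasing subsequence is 10, 24, 25, 29, 36, 41 (positions 4,5,7,10,12,15), of length 6; no longer one exists.

6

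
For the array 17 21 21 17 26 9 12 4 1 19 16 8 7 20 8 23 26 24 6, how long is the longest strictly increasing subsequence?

Scanning left to right, the best length ending at each element is: 17→1, 21→2, 21→2, 17→1, 26→3, 9→1, 12→2, 4→1, 1→1, 19→3, 16→3, 8→2, 7→2, 20→4, 8→3, 23→5, 26→6, 24→6, 6→2.
So the longest increasing subsequence has length 6, e.g. 9, 12, 19, 20, 23, 26.

6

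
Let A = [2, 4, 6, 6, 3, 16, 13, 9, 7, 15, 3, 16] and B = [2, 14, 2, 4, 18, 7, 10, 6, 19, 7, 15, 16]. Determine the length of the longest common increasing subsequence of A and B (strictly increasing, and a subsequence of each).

A longest common strictly increasing subsequence is 2, 4, 6, 7, 15, 16 (length 6); it appears in order in both A and B, and no longer such subsequence exists.

6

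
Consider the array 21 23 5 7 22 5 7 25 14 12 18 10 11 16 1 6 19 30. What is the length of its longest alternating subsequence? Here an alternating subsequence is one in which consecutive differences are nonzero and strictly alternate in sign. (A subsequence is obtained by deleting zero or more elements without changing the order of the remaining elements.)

12

A longest alternating subsequence is 21, 23, 5, 7, 5, 25, 14, 18, 10, 11, 1, 6 (positions 1,2,3,4,6,8,9,11,12,13,15,16); its 11 consecutive differences strictly alternate in sign, and length 12 is optimal.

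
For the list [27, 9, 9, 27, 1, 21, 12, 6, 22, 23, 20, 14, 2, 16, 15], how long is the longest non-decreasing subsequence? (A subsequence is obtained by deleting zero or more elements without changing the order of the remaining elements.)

5

Let dp[i] be the longest non-decreasing subsequence ending at position i. Then dp = [1, 1, 2, 3, 1, 3, 3, 2, 4, 5, 4, 4, 2, 5, 5].
The maximum is 5; one witness is 9, 9, 21, 22, 23 at positions 2,3,6,9,10.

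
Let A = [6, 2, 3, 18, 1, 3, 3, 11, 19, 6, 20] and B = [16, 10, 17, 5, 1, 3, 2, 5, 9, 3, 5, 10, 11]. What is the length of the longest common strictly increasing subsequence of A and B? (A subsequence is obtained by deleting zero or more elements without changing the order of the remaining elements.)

3

For each value that appears in both, track the longest common increasing run ending there.
The best achievable length is 3; one witness is 1, 3, 11 (A-positions 5,6,8, B-positions 5,6,13).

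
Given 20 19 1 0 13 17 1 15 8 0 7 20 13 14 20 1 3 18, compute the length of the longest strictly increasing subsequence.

6

Scanning left to right, the best length ending at each element is: 20→1, 19→1, 1→1, 0→1, 13→2, 17→3, 1→2, 15→3, 8→3, 0→1, 7→3, 20→4, 13→4, 14→5, 20→6, 1→2, 3→3, 18→6.
So the longest increasing subsequence has length 6, e.g. 0, 1, 8, 13, 14, 20.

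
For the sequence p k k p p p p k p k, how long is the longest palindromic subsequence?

One longest palindromic subsequence is kkppppkk (positions 2,3,4,5,6,7,8,10); it reads the same forward and backward, and the interval DP gives dp[1][10] = 8.

8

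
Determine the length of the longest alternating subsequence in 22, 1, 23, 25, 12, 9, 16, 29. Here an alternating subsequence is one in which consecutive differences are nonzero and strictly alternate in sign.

5

Track the best alternating length ending on an up-step vs a down-step at each position: up/down = 1/1, 1/2, 3/1, 3/1, 3/4, 3/4, 5/4, 5/1.
The maximum over both is 5; one such subsequence is 22, 1, 23, 12, 16.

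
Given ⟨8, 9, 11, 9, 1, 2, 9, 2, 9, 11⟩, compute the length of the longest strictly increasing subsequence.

One longest increasing subsequence is 1, 2, 9, 11 (positions 5,6,7,10), of length 4; no longer one exists.

4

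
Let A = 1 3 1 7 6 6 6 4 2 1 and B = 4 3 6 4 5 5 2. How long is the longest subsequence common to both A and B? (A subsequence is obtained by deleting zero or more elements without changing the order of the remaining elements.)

4

A longest common subsequence is 3, 6, 4, 2 (length 4); the LCS DP confirms no longer common subsequence exists.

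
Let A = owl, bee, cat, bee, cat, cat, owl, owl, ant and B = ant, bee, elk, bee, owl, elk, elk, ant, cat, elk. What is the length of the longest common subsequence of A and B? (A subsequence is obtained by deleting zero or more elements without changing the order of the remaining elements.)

4

A longest common subsequence is bee, bee, owl, ant (length 4); the LCS DP confirms no longer common subsequence exists.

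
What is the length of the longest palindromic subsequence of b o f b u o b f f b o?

7

One longest palindromic subsequence is ofbobfo (positions 2,3,4,6,7,9,11); it reads the same forward and backward, and the interval DP gives dp[1][11] = 7.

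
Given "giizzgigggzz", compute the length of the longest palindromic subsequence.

Using dp[i][j] = 2 + dp[i+1][j−1] if the ends match, else max(dp[i+1][j], dp[i][j−1]):
dp[1][12] = 8. A witness is zzggggzz at positions 4,5,6,8,9,10,11,12.

8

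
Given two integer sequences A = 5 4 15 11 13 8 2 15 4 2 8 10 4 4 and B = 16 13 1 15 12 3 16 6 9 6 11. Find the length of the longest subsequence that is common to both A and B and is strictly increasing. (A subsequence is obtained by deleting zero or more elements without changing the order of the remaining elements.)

A longest common strictly increasing subsequence is 13, 15 (length 2); it appears in order in both A and B, and no longer such subsequence exists.

2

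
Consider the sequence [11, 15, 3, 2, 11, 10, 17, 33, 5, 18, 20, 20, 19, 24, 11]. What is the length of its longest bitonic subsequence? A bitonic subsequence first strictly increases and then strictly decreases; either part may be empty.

Let inc[i] be the LIS ending at i and dec[i] the longest strictly decreasing subsequence starting at i. inc = [1, 2, 1, 1, 2, 2, 3, 4, 2, 4, 5, 5, 5, 6, 3], dec = [3, 4, 2, 1, 3, 2, 2, 4, 1, 2, 3, 3, 2, 2, 1].
max_i inc[i]+dec[i]−1 = 7, with one witness 11, 15, 17, 33, 20, 19, 11.

7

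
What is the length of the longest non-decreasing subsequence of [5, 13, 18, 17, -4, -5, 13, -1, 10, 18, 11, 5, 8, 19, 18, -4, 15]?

One longest non-decreasing subsequence is 5, 13, 18, 18, 19 (positions 1,2,3,10,14), of length 5; no longer one exists.

5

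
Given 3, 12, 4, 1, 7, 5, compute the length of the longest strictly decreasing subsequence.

One longest decreasing subsequence is 12, 4, 1 (positions 2,3,4), of length 3; no longer one exists.

3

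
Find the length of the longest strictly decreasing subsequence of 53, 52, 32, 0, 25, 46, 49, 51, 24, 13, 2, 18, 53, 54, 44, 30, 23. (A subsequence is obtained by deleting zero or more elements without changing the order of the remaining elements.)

One longest decreasing subsequence is 53, 52, 32, 25, 24, 13, 2 (positions 1,2,3,5,9,10,11), of length 7; no longer one exists.

7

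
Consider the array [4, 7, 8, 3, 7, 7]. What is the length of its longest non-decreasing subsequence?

4

Scanning left to right, the best length ending at each element is: 4→1, 7→2, 8→3, 3→1, 7→3, 7→4.
So the longest non-decreasing subsequence has length 4, e.g. 4, 7, 7, 7.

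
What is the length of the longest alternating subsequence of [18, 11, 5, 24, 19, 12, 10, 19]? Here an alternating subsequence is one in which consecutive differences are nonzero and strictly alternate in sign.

5

Track the best alternating length ending on an up-step vs a down-step at each position: up/down = 1/1, 1/2, 1/2, 3/1, 3/4, 3/4, 3/4, 5/4.
The maximum over both is 5; one such subsequence is 18, 11, 24, 12, 19.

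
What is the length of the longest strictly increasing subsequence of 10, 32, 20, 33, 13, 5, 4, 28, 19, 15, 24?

Let dp[i] be the longest increasing subsequence ending at position i. Then dp = [1, 2, 2, 3, 2, 1, 1, 3, 3, 3, 4].
The maximum is 4; one witness is 10, 13, 19, 24 at positions 1,5,9,11.

4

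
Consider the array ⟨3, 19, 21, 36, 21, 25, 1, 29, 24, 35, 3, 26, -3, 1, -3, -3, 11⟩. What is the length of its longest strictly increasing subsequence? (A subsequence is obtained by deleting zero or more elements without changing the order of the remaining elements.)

One longest increasing subsequence is 3, 19, 21, 25, 29, 35 (positions 1,2,3,6,8,10), of length 6; no longer one exists.

6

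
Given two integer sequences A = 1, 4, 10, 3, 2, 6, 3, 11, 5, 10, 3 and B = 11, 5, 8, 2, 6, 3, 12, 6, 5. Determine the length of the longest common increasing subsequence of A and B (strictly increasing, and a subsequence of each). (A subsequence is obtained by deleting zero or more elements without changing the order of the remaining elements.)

For each value that appears in both, track the longest common increasing run ending there.
The best achievable length is 3; one witness is 2, 3, 5 (A-positions 5,7,9, B-positions 4,6,9).

3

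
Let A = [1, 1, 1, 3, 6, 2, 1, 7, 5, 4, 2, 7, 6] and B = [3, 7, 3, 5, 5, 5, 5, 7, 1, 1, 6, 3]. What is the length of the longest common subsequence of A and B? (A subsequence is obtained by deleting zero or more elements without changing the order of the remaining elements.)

A longest common subsequence is 3, 7, 5, 7, 6 (length 5); the LCS DP confirms no longer common subsequence exists.

5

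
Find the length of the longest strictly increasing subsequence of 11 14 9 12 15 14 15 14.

One longest increasing subsequence is 11, 12, 14, 15 (positions 1,4,6,7), of length 4; no longer one exists.

4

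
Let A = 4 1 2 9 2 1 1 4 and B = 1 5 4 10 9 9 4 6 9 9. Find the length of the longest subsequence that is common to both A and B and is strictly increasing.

A longest common strictly increasing subsequence is 1, 4 (length 2); it appears in order in both A and B, and no longer such subsequence exists.

2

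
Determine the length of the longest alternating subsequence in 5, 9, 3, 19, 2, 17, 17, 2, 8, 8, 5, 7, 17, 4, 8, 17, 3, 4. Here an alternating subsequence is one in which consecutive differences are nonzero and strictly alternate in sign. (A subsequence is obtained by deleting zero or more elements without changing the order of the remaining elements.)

14

A longest alternating subsequence is 5, 9, 3, 19, 2, 17, 2, 8, 5, 7, 4, 8, 3, 4 (positions 1,2,3,4,5,6,8,9,11,12,14,15,17,18); its 13 consecutive differences strictly alternate in sign, and length 14 is optimal.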